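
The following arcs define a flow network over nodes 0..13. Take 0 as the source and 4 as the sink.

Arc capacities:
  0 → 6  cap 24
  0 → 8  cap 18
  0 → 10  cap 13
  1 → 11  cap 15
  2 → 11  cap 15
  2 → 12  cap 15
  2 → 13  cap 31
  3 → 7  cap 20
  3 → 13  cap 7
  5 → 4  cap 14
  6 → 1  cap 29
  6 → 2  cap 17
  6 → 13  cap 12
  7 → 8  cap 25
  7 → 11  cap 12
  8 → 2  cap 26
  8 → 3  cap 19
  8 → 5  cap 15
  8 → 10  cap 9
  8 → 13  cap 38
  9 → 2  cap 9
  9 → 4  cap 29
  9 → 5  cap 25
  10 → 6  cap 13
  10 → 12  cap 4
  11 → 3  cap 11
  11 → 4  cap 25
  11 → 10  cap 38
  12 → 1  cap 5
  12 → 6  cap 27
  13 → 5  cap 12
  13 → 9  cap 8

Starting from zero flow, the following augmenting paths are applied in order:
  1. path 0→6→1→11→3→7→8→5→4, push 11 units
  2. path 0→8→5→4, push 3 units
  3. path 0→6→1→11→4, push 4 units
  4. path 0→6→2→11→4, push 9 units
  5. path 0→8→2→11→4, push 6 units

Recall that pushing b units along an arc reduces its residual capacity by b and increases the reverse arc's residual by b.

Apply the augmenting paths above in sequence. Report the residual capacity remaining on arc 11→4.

Residual capacity of (11,4): 6

after path 1 (0→6→1→11→3→7→8→5→4, push 11): res(11,4)=25
after path 2 (0→8→5→4, push 3): res(11,4)=25
after path 3 (0→6→1→11→4, push 4): res(11,4)=21
after path 4 (0→6→2→11→4, push 9): res(11,4)=12
after path 5 (0→8→2→11→4, push 6): res(11,4)=6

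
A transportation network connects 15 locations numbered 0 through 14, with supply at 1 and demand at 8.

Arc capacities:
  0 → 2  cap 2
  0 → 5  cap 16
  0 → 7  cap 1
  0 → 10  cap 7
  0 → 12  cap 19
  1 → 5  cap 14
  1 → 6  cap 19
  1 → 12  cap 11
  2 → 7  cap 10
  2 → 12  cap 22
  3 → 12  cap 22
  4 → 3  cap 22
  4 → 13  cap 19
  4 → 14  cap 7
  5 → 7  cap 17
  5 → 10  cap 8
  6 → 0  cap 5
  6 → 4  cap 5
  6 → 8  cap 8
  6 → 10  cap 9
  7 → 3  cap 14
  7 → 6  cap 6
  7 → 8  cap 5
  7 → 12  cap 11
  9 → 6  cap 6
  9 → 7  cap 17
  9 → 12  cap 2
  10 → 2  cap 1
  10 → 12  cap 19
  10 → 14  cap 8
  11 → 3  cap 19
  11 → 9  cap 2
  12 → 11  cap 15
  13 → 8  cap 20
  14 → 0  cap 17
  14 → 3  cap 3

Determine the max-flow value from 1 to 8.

Maximum flow value: 18

augment #1: 1→6→8 bottleneck 8, total now 8
augment #2: 1→5→7→8 bottleneck 5, total now 13
augment #3: 1→6→4→13→8 bottleneck 5, total now 18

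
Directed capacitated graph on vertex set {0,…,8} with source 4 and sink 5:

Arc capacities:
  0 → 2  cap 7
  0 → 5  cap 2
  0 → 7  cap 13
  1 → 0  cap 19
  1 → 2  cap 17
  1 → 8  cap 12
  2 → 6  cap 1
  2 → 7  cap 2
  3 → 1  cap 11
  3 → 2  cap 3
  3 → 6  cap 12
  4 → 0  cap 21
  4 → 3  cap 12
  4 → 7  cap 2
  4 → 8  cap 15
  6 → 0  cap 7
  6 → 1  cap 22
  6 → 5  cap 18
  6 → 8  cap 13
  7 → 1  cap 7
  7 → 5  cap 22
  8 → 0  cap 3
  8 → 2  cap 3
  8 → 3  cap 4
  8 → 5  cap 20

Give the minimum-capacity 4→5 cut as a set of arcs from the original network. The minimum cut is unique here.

Min-cut arcs: {(0,5), (0,7), (2,6), (2,7), (4,3), (4,7), (4,8)} (total capacity 47)

augment #1: 4→0→5 push 2
augment #2: 4→7→5 push 2
augment #3: 4→8→5 push 15
augment #4: 4→0→7→5 push 13
augment #5: 4→3→6→5 push 12
augment #6: 4→0→2→6→5 push 1
augment #7: 4→0→2→7→5 push 2
max flow = 47; residual-reachable set from 4 gives S-side
cut edges (S→T): {(0,5), (0,7), (2,6), (2,7), (4,3), (4,7), (4,8)} total cap 47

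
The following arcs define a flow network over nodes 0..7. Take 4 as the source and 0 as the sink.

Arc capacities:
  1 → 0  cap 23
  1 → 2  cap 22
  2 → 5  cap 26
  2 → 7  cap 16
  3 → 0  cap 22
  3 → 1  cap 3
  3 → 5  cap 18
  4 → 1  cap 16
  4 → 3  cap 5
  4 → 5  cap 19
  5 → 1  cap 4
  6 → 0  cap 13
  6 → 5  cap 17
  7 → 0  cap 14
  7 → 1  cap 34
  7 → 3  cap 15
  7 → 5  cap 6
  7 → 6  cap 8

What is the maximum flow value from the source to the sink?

Maximum flow value: 25

augment #1: 4→1→0 bottleneck 16, total now 16
augment #2: 4→3→0 bottleneck 5, total now 21
augment #3: 4→5→1→0 bottleneck 4, total now 25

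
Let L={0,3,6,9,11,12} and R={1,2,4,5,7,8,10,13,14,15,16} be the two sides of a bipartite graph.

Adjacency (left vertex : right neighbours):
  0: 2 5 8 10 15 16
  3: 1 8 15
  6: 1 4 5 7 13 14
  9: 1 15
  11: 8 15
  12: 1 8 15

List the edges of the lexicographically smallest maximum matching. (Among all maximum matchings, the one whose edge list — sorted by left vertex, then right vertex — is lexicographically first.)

|M| = 5 (so the lex-smallest maximum matching has 5 edges)
process left vertices in ascending order; for each, take the smallest-labelled available neighbour that still permits 5 edges overall, or leave it unmatched if none does
lex-smallest matching: {0-2, 3-1, 6-4, 9-15, 11-8}

Lex-smallest maximum matching: {(0,2), (3,1), (6,4), (9,15), (11,8)}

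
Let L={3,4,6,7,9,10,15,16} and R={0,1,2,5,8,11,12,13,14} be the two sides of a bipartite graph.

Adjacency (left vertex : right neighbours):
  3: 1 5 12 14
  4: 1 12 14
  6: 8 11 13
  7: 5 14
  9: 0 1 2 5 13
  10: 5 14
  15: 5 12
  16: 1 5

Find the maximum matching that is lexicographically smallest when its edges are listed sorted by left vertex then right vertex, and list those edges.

Lex-smallest maximum matching: {(3,1), (4,12), (6,8), (7,5), (9,0), (10,14)}

|M| = 6 (so the lex-smallest maximum matching has 6 edges)
process left vertices in ascending order; for each, take the smallest-labelled available neighbour that still permits 6 edges overall, or leave it unmatched if none does
lex-smallest matching: {3-1, 4-12, 6-8, 7-5, 9-0, 10-14}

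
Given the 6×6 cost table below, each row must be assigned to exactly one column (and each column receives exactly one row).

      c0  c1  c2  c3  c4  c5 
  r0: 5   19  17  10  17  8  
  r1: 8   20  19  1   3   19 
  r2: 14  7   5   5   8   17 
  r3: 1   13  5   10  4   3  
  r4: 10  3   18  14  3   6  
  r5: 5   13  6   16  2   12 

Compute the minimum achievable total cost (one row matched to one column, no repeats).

optimal assignment: row0→col0 (cost 5), row1→col3 (cost 1), row2→col2 (cost 5), row3→col5 (cost 3), row4→col1 (cost 3), row5→col4 (cost 2)
total = 5 + 1 + 5 + 3 + 3 + 2 = 19

Minimum assignment cost: 19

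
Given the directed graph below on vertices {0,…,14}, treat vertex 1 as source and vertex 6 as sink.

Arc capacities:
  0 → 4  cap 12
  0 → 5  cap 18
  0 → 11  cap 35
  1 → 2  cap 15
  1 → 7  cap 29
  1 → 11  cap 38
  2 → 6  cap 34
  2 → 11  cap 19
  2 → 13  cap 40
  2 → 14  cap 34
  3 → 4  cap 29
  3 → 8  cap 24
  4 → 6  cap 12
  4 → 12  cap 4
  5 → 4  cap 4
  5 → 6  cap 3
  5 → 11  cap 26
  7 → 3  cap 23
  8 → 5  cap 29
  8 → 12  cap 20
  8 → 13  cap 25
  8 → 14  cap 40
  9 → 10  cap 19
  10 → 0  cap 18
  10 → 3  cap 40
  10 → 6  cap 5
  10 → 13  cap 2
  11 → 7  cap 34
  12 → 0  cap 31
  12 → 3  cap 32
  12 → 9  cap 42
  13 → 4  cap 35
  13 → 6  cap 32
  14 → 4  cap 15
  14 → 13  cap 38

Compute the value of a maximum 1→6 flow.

Maximum flow value: 38

augment #1: 1→2→6 bottleneck 15, total now 15
augment #2: 1→7→3→4→6 bottleneck 12, total now 27
augment #3: 1→7→3→8→5→6 bottleneck 3, total now 30
augment #4: 1→7→3→8→13→6 bottleneck 8, total now 38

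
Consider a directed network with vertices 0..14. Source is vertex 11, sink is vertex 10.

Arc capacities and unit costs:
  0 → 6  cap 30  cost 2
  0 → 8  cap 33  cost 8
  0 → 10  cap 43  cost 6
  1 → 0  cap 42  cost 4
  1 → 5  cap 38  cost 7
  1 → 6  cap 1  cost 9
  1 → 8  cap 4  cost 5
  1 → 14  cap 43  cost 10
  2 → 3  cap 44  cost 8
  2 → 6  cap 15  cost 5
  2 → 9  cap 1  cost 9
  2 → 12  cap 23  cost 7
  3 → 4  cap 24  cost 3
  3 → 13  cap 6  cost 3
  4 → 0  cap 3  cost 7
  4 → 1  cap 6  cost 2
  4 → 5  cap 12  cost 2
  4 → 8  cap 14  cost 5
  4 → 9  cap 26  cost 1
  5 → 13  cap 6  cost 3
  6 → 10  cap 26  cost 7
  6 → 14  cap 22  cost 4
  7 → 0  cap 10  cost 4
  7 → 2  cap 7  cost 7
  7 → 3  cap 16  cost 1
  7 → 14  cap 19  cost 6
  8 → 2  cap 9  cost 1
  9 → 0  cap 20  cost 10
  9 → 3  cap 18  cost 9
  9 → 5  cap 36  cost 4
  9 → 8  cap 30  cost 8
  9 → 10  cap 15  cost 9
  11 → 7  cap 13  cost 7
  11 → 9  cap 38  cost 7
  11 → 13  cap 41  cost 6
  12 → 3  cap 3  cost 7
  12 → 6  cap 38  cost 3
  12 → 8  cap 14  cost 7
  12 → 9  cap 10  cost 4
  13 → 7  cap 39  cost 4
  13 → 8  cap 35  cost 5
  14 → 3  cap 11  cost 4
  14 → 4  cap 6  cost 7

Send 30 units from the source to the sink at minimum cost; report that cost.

Minimum cost for 30 units: 525

shortest-cost path #1: 11→9→10 push 15 @ unit cost 16 (adds 240)
shortest-cost path #2: 11→7→0→10 push 10 @ unit cost 17 (adds 170)
shortest-cost path #3: 11→9→0→10 push 5 @ unit cost 23 (adds 115)
total cost = 525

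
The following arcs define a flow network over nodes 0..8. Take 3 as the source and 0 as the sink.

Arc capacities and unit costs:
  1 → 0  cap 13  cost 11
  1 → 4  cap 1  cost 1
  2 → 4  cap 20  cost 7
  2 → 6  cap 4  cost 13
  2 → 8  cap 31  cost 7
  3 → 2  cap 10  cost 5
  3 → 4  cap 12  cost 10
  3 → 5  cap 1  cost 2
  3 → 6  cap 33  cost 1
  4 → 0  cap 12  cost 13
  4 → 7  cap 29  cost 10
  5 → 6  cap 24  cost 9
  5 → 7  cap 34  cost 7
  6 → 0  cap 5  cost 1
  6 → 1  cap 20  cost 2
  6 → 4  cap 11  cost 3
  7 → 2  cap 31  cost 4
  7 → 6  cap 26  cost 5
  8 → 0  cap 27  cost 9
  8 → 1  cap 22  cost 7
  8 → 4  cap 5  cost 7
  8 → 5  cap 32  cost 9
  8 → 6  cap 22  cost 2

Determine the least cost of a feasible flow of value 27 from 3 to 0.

shortest-cost path #1: 3→6→0 push 5 @ unit cost 2 (adds 10)
shortest-cost path #2: 3→6→1→0 push 13 @ unit cost 14 (adds 182)
shortest-cost path #3: 3→6→4→0 push 9 @ unit cost 17 (adds 153)
total cost = 345

Minimum cost for 27 units: 345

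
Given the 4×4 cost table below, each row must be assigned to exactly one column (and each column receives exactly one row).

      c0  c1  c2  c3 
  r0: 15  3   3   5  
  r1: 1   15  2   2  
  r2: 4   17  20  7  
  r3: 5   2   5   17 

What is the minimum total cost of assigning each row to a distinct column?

optimal assignment: row0→col2 (cost 3), row1→col3 (cost 2), row2→col0 (cost 4), row3→col1 (cost 2)
total = 3 + 2 + 4 + 2 = 11

Minimum assignment cost: 11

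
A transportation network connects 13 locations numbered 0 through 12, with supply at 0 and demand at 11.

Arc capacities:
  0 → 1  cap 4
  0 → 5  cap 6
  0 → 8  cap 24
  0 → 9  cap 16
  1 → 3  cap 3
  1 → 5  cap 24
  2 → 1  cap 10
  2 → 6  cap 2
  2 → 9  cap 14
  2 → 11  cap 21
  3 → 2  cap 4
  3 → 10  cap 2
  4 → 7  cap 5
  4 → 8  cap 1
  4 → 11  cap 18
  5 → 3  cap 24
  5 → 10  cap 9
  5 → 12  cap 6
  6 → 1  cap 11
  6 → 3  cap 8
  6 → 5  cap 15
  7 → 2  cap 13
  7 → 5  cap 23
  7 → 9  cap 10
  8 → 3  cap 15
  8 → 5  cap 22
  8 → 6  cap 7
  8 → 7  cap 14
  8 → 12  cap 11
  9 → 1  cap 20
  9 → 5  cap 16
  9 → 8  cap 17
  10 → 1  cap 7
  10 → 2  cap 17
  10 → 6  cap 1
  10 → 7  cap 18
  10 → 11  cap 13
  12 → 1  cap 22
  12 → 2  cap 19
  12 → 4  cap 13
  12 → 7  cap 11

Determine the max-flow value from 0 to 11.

Maximum flow value: 45

augment #1: 0→5→10→11 bottleneck 6, total now 6
augment #2: 0→1→3→2→11 bottleneck 3, total now 9
augment #3: 0→1→5→10→11 bottleneck 1, total now 10
augment #4: 0→8→3→2→11 bottleneck 1, total now 11
augment #5: 0→8→3→10→11 bottleneck 2, total now 13
augment #6: 0→8→5→10→11 bottleneck 2, total now 15
augment #7: 0→8→7→2→11 bottleneck 13, total now 28
augment #8: 0→8→12→2→11 bottleneck 4, total now 32
augment #9: 0→8→12→4→11 bottleneck 2, total now 34
augment #10: 0→9→5→12→4→11 bottleneck 6, total now 40
augment #11: 0→9→8→12→4→11 bottleneck 5, total now 45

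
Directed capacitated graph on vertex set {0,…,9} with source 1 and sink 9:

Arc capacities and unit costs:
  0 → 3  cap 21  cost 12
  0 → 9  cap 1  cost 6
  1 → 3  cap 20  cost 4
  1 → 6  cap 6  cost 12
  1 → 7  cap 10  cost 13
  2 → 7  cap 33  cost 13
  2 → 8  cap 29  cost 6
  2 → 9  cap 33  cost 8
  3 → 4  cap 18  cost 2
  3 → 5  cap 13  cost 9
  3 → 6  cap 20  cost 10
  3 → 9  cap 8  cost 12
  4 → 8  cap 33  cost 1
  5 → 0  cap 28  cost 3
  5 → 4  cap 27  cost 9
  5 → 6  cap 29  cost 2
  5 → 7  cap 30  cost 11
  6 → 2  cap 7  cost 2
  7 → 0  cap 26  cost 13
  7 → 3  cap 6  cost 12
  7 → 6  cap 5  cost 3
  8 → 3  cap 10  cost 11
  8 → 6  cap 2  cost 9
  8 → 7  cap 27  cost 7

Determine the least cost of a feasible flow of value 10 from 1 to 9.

shortest-cost path #1: 1→3→9 push 8 @ unit cost 16 (adds 128)
shortest-cost path #2: 1→3→5→0→9 push 1 @ unit cost 22 (adds 22)
shortest-cost path #3: 1→6→2→9 push 1 @ unit cost 22 (adds 22)
total cost = 172

Minimum cost for 10 units: 172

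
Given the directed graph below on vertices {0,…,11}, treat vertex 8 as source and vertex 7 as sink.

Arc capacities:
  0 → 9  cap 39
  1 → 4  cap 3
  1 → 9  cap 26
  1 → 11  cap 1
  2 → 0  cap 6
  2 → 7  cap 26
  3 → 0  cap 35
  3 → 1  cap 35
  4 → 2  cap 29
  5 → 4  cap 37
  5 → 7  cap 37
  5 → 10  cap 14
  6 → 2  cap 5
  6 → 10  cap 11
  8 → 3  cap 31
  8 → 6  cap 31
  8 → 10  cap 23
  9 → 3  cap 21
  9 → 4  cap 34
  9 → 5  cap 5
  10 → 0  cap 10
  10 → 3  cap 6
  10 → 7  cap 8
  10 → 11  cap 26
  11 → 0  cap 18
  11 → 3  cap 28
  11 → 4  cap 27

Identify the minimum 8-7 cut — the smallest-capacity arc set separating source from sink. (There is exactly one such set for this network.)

Min-cut arcs: {(2,7), (9,5), (10,7)} (total capacity 39)

augment #1: 8→10→7 push 8
augment #2: 8→6→2→7 push 5
augment #3: 8→3→0→9→5→7 push 5
augment #4: 8→3→1→4→2→7 push 3
augment #5: 8→10→11→4→2→7 push 15
augment #6: 8→3→0→9→4→2→7 push 3
max flow = 39; residual-reachable set from 8 gives S-side
cut edges (S→T): {(2,7), (9,5), (10,7)} total cap 39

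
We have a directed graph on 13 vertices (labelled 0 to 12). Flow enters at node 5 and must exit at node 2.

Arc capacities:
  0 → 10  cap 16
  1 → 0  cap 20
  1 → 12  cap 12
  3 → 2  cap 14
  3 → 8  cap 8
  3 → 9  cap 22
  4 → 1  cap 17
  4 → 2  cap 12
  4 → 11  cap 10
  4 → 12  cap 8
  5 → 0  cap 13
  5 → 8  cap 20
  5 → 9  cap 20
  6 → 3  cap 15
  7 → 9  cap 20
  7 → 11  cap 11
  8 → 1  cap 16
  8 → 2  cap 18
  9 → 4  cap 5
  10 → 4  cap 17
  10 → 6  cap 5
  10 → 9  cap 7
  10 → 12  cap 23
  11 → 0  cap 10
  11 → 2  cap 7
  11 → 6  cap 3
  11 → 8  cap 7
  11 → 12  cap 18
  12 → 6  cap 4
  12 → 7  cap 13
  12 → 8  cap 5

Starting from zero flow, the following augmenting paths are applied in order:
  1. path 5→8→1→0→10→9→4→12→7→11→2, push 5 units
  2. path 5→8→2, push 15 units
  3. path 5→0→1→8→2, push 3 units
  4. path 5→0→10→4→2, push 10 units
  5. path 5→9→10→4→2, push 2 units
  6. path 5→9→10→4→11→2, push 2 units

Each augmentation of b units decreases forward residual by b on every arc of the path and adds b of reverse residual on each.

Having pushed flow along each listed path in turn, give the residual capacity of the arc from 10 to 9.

after path 1 (5→8→1→0→10→9→4→12→7→11→2, push 5): res(10,9)=2
after path 2 (5→8→2, push 15): res(10,9)=2
after path 3 (5→0→1→8→2, push 3): res(10,9)=2
after path 4 (5→0→10→4→2, push 10): res(10,9)=2
after path 5 (5→9→10→4→2, push 2): res(10,9)=4
after path 6 (5→9→10→4→11→2, push 2): res(10,9)=6

Residual capacity of (10,9): 6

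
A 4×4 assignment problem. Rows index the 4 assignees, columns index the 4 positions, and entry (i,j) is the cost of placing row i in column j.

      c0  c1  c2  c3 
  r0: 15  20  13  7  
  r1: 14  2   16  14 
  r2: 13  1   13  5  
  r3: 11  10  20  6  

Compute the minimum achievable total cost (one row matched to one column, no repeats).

Minimum assignment cost: 31

optimal assignment: row0→col2 (cost 13), row1→col1 (cost 2), row2→col3 (cost 5), row3→col0 (cost 11)
total = 13 + 2 + 5 + 11 = 31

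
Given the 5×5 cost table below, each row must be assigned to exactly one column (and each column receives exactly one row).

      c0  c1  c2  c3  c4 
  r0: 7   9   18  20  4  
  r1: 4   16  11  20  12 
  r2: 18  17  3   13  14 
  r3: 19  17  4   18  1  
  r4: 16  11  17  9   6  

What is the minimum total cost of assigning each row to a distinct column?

optimal assignment: row0→col1 (cost 9), row1→col0 (cost 4), row2→col2 (cost 3), row3→col4 (cost 1), row4→col3 (cost 9)
total = 9 + 4 + 3 + 1 + 9 = 26

Minimum assignment cost: 26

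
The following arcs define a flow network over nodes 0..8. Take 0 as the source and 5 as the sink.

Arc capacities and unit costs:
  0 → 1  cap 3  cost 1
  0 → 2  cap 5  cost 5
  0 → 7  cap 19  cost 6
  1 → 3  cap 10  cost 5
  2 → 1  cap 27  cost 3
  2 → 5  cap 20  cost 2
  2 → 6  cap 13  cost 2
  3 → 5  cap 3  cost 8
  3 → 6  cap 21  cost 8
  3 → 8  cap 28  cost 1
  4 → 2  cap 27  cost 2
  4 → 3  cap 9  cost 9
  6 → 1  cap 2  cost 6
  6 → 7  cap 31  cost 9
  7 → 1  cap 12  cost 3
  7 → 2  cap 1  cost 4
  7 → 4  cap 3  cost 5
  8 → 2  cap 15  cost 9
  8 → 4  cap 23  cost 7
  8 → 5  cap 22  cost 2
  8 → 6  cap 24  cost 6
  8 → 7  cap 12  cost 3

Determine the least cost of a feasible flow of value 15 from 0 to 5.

shortest-cost path #1: 0→2→5 push 5 @ unit cost 7 (adds 35)
shortest-cost path #2: 0→1→3→8→5 push 3 @ unit cost 9 (adds 27)
shortest-cost path #3: 0→7→2→5 push 1 @ unit cost 12 (adds 12)
shortest-cost path #4: 0→7→4→2→5 push 3 @ unit cost 15 (adds 45)
shortest-cost path #5: 0→7→1→3→8→5 push 3 @ unit cost 17 (adds 51)
total cost = 170

Minimum cost for 15 units: 170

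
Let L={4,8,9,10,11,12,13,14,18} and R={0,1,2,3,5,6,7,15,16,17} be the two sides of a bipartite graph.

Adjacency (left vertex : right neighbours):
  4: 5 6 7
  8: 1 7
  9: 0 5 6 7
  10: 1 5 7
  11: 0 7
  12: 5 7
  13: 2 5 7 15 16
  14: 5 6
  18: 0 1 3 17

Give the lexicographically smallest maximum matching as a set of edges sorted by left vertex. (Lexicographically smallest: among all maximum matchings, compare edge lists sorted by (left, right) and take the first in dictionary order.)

|M| = 7 (so the lex-smallest maximum matching has 7 edges)
process left vertices in ascending order; for each, take the smallest-labelled available neighbour that still permits 7 edges overall, or leave it unmatched if none does
lex-smallest matching: {4-5, 8-1, 9-0, 10-7, 13-2, 14-6, 18-3}

Lex-smallest maximum matching: {(4,5), (8,1), (9,0), (10,7), (13,2), (14,6), (18,3)}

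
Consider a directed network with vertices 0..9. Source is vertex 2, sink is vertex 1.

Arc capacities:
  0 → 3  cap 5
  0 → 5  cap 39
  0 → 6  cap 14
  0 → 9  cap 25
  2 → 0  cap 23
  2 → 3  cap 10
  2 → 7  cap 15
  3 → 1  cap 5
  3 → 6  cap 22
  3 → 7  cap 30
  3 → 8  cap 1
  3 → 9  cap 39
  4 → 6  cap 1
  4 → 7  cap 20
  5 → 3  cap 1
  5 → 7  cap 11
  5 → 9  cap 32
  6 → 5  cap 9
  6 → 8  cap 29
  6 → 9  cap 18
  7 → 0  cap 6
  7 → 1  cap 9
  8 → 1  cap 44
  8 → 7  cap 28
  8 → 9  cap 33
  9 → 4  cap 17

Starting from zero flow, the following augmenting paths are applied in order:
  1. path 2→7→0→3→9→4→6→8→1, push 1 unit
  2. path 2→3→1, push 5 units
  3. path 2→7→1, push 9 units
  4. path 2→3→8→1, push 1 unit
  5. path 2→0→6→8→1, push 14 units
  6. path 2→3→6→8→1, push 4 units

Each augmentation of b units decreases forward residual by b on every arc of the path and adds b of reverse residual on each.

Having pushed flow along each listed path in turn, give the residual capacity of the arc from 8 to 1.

Residual capacity of (8,1): 24

after path 1 (2→7→0→3→9→4→6→8→1, push 1): res(8,1)=43
after path 2 (2→3→1, push 5): res(8,1)=43
after path 3 (2→7→1, push 9): res(8,1)=43
after path 4 (2→3→8→1, push 1): res(8,1)=42
after path 5 (2→0→6→8→1, push 14): res(8,1)=28
after path 6 (2→3→6→8→1, push 4): res(8,1)=24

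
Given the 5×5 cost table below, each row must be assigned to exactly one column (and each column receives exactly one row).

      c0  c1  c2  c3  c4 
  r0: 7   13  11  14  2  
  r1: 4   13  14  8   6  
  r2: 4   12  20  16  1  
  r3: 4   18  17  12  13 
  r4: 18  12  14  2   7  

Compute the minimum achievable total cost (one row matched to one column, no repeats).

optimal assignment: row0→col2 (cost 11), row1→col1 (cost 13), row2→col4 (cost 1), row3→col0 (cost 4), row4→col3 (cost 2)
total = 11 + 13 + 1 + 4 + 2 = 31

Minimum assignment cost: 31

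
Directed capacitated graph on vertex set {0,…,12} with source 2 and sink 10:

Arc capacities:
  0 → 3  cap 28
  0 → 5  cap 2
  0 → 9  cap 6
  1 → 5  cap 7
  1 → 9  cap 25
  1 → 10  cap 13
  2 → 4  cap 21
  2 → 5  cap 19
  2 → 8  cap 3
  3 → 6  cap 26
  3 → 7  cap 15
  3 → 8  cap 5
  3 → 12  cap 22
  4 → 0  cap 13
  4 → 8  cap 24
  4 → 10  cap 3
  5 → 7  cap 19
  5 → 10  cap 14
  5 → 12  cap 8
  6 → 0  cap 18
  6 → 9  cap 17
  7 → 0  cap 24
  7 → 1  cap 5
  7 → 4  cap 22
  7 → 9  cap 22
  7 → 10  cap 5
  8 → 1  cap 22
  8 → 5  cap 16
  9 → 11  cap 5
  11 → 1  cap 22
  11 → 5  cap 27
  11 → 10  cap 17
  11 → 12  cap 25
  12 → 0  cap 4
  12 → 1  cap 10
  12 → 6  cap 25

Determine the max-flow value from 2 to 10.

augment #1: 2→4→10 bottleneck 3, total now 3
augment #2: 2→5→10 bottleneck 14, total now 17
augment #3: 2→5→7→10 bottleneck 5, total now 22
augment #4: 2→8→1→10 bottleneck 3, total now 25
augment #5: 2→4→8→1→10 bottleneck 10, total now 35
augment #6: 2→4→0→9→11→10 bottleneck 5, total now 40

Maximum flow value: 40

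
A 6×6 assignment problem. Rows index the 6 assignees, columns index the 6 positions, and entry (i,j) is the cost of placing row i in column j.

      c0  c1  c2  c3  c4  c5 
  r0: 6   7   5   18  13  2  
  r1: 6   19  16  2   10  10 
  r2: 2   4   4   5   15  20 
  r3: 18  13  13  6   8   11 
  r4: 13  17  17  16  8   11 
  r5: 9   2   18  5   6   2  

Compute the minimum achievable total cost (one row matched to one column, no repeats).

Minimum assignment cost: 28

optimal assignment: row0→col5 (cost 2), row1→col0 (cost 6), row2→col2 (cost 4), row3→col3 (cost 6), row4→col4 (cost 8), row5→col1 (cost 2)
total = 2 + 6 + 4 + 6 + 8 + 2 = 28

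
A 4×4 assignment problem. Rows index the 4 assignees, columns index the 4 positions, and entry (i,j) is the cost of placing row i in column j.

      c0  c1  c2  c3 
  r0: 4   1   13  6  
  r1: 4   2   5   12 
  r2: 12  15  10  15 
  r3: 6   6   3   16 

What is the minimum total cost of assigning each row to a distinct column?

one of 2 optimal assignments: row0→col1 (cost 1), row1→col0 (cost 4), row2→col3 (cost 15), row3→col2 (cost 3)
total = 1 + 4 + 15 + 3 = 23

Minimum assignment cost: 23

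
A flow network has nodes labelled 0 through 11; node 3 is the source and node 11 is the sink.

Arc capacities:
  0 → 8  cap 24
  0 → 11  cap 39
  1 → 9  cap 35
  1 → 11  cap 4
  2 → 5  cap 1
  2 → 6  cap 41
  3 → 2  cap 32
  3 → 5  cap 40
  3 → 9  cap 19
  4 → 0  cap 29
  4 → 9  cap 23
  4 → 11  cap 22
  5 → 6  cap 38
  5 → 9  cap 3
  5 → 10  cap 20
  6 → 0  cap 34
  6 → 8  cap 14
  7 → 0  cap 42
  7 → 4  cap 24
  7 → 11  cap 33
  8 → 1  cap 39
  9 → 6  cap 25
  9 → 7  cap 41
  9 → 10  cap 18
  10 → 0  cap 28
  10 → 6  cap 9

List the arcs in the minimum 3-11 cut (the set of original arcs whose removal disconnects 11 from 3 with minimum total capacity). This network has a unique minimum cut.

Min-cut arcs: {(0,11), (1,11), (9,7)} (total capacity 84)

augment #1: 3→9→7→11 push 19
augment #2: 3→2→6→0→11 push 32
augment #3: 3→5→6→0→11 push 2
augment #4: 3→5→9→7→11 push 3
augment #5: 3→5→10→0→11 push 5
augment #6: 3→5→6→8→1→11 push 4
augment #7: 3→5→6→8→1→9→7→11 push 10
augment #8: 3→5→10→0→8→1→9→7→11 push 1
augment #9: 3→5→10→0→8→1→9→7→4→11 push 8
max flow = 84; residual-reachable set from 3 gives S-side
cut edges (S→T): {(0,11), (1,11), (9,7)} total cap 84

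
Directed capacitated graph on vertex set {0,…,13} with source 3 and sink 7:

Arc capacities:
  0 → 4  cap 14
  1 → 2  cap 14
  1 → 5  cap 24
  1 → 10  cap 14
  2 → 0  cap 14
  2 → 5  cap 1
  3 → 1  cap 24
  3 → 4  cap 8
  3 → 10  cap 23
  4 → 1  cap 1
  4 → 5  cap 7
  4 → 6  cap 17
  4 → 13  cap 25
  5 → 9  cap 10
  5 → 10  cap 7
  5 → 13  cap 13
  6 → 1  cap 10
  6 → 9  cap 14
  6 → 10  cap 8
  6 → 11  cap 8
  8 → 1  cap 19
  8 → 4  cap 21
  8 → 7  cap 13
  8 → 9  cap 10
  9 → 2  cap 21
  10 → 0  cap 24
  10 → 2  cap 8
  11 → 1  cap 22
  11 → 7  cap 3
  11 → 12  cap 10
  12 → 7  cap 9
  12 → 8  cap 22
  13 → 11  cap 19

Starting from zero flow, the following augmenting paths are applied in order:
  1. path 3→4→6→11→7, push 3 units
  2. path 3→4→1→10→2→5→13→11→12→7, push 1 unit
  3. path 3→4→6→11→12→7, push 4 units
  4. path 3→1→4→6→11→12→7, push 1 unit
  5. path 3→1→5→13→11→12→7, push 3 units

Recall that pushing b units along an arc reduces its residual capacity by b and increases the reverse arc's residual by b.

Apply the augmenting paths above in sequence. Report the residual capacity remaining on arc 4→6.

Residual capacity of (4,6): 9

after path 1 (3→4→6→11→7, push 3): res(4,6)=14
after path 2 (3→4→1→10→2→5→13→11→12→7, push 1): res(4,6)=14
after path 3 (3→4→6→11→12→7, push 4): res(4,6)=10
after path 4 (3→1→4→6→11→12→7, push 1): res(4,6)=9
after path 5 (3→1→5→13→11→12→7, push 3): res(4,6)=9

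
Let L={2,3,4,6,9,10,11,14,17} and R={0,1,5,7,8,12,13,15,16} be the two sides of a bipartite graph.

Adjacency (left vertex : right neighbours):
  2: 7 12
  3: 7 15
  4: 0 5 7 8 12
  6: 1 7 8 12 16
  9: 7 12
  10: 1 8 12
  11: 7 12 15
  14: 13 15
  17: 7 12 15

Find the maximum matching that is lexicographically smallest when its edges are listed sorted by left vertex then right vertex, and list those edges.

|M| = 7 (so the lex-smallest maximum matching has 7 edges)
process left vertices in ascending order; for each, take the smallest-labelled available neighbour that still permits 7 edges overall, or leave it unmatched if none does
lex-smallest matching: {2-7, 3-15, 4-0, 6-1, 9-12, 10-8, 14-13}

Lex-smallest maximum matching: {(2,7), (3,15), (4,0), (6,1), (9,12), (10,8), (14,13)}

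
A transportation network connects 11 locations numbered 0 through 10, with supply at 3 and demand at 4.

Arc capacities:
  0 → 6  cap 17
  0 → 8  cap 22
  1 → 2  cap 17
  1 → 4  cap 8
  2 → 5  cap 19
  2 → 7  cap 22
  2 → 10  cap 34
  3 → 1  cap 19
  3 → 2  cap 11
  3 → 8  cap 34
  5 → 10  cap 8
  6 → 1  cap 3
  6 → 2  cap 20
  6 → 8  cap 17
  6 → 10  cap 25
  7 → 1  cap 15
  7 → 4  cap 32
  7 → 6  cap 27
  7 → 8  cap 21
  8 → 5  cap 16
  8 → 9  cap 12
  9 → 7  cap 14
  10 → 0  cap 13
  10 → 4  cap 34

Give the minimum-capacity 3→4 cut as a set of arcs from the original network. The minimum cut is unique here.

Min-cut arcs: {(3,1), (3,2), (5,10), (8,9)} (total capacity 50)

augment #1: 3→1→4 push 8
augment #2: 3→2→7→4 push 11
augment #3: 3→1→2→7→4 push 11
augment #4: 3→8→5→10→4 push 8
augment #5: 3→8→9→7→4 push 10
augment #6: 3→8→9→7→2→10→4 push 2
max flow = 50; residual-reachable set from 3 gives S-side
cut edges (S→T): {(3,1), (3,2), (5,10), (8,9)} total cap 50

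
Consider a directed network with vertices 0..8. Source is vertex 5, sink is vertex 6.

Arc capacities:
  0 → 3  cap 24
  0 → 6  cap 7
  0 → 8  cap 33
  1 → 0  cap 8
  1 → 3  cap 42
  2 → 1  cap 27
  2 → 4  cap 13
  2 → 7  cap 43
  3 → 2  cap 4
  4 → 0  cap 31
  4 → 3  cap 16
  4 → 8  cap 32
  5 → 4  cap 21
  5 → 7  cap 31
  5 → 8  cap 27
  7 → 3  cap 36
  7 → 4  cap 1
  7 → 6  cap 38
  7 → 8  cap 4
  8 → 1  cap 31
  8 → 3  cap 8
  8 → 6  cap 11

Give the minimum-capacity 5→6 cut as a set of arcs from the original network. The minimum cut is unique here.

augment #1: 5→7→6 push 31
augment #2: 5→8→6 push 11
augment #3: 5→4→0→6 push 7
augment #4: 5→4→3→2→7→6 push 4
max flow = 53; residual-reachable set from 5 gives S-side
cut edges (S→T): {(0,6), (3,2), (5,7), (8,6)} total cap 53

Min-cut arcs: {(0,6), (3,2), (5,7), (8,6)} (total capacity 53)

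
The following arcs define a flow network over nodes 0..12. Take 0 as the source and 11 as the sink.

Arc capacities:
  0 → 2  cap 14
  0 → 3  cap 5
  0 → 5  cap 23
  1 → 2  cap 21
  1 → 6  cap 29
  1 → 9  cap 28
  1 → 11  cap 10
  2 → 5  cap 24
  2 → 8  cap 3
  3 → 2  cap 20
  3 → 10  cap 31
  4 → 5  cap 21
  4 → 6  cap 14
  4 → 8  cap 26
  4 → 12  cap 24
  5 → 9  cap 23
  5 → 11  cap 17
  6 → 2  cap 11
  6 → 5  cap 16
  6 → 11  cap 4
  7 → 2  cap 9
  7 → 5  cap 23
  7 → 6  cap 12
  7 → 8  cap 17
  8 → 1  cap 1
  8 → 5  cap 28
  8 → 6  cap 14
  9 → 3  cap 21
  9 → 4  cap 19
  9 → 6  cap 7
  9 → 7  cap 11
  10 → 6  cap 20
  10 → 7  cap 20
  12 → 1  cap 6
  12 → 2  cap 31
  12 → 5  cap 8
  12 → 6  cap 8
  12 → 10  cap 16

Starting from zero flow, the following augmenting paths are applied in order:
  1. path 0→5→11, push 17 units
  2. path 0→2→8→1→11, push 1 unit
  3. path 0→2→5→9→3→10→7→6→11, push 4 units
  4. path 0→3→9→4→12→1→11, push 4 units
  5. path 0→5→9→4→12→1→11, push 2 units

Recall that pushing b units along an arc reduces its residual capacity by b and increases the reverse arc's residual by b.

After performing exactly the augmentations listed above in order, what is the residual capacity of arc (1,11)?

Residual capacity of (1,11): 3

after path 1 (0→5→11, push 17): res(1,11)=10
after path 2 (0→2→8→1→11, push 1): res(1,11)=9
after path 3 (0→2→5→9→3→10→7→6→11, push 4): res(1,11)=9
after path 4 (0→3→9→4→12→1→11, push 4): res(1,11)=5
after path 5 (0→5→9→4→12→1→11, push 2): res(1,11)=3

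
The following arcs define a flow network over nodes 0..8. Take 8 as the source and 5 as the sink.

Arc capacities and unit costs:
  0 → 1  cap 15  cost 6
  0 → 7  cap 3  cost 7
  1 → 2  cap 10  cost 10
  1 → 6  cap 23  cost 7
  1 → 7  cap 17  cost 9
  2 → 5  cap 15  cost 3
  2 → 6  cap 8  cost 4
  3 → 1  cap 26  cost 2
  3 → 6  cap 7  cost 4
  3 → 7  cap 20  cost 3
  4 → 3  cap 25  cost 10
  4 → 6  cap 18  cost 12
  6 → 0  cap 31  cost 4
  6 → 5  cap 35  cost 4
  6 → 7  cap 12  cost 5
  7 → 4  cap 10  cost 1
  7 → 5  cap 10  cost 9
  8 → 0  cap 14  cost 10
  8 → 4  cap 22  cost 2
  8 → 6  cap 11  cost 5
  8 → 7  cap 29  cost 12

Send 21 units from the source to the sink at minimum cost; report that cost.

shortest-cost path #1: 8→6→5 push 11 @ unit cost 9 (adds 99)
shortest-cost path #2: 8→4→6→5 push 10 @ unit cost 18 (adds 180)
total cost = 279

Minimum cost for 21 units: 279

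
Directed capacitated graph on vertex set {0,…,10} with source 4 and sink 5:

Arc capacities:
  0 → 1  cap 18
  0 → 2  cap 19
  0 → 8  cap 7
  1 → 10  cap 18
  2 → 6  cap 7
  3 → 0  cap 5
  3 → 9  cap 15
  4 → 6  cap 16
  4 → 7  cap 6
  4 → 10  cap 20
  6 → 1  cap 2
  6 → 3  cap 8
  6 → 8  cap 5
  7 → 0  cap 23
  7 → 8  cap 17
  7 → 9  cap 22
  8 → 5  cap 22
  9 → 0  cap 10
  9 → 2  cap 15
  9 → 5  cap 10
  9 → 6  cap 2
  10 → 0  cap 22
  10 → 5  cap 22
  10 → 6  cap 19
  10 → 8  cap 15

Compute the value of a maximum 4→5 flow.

augment #1: 4→10→5 bottleneck 20, total now 20
augment #2: 4→6→8→5 bottleneck 5, total now 25
augment #3: 4→7→8→5 bottleneck 6, total now 31
augment #4: 4→6→1→10→5 bottleneck 2, total now 33
augment #5: 4→6→3→9→5 bottleneck 8, total now 41

Maximum flow value: 41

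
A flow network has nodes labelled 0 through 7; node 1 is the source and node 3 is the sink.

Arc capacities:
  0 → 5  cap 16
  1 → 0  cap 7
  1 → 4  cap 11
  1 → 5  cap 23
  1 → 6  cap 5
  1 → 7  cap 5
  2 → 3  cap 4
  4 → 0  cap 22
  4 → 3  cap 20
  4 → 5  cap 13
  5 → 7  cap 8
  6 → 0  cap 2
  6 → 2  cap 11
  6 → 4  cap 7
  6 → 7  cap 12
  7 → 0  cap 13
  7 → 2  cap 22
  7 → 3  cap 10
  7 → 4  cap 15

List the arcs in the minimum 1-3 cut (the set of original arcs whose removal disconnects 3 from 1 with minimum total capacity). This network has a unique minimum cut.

augment #1: 1→4→3 push 11
augment #2: 1→7→3 push 5
augment #3: 1→5→7→3 push 5
augment #4: 1→6→2→3 push 4
augment #5: 1→6→4→3 push 1
augment #6: 1→5→7→4→3 push 3
max flow = 29; residual-reachable set from 1 gives S-side
cut edges (S→T): {(1,4), (1,6), (1,7), (5,7)} total cap 29

Min-cut arcs: {(1,4), (1,6), (1,7), (5,7)} (total capacity 29)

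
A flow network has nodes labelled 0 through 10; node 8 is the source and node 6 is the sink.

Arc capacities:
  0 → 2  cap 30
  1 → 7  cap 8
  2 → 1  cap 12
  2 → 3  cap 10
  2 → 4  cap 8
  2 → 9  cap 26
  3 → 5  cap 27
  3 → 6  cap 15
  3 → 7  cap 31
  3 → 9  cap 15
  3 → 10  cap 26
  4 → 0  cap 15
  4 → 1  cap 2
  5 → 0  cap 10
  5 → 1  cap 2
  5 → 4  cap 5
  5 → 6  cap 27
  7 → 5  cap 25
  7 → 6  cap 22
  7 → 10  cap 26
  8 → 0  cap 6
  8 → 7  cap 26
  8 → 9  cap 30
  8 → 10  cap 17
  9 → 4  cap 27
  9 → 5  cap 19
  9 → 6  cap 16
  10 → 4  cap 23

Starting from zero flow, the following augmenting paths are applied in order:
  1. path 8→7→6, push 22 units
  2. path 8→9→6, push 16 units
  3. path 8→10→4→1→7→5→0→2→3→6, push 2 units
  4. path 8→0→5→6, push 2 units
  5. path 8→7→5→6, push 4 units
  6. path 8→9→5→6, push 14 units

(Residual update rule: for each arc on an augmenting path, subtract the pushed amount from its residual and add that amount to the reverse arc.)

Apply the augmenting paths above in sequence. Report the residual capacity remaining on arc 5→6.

after path 1 (8→7→6, push 22): res(5,6)=27
after path 2 (8→9→6, push 16): res(5,6)=27
after path 3 (8→10→4→1→7→5→0→2→3→6, push 2): res(5,6)=27
after path 4 (8→0→5→6, push 2): res(5,6)=25
after path 5 (8→7→5→6, push 4): res(5,6)=21
after path 6 (8→9→5→6, push 14): res(5,6)=7

Residual capacity of (5,6): 7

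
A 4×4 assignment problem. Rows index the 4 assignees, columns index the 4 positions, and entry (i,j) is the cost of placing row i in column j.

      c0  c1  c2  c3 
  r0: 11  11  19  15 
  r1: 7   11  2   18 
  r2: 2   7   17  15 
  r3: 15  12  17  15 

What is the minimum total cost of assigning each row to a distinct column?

Minimum assignment cost: 30

optimal assignment: row0→col1 (cost 11), row1→col2 (cost 2), row2→col0 (cost 2), row3→col3 (cost 15)
total = 11 + 2 + 2 + 15 = 30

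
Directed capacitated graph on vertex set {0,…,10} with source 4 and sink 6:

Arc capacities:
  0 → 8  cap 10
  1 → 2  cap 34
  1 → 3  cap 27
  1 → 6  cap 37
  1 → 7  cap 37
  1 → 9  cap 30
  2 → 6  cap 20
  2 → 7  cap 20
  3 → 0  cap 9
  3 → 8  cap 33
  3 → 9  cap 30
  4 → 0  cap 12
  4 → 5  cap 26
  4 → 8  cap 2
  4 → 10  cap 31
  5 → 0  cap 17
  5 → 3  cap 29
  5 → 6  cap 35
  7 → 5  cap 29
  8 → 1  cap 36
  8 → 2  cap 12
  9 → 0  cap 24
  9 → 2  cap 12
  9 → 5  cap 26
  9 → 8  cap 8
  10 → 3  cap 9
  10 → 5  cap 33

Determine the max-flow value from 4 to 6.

Maximum flow value: 69

augment #1: 4→5→6 bottleneck 26, total now 26
augment #2: 4→8→1→6 bottleneck 2, total now 28
augment #3: 4→10→5→6 bottleneck 9, total now 37
augment #4: 4→0→8→1→6 bottleneck 10, total now 47
augment #5: 4→10→3→8→1→6 bottleneck 9, total now 56
augment #6: 4→10→5→3→8→1→6 bottleneck 13, total now 69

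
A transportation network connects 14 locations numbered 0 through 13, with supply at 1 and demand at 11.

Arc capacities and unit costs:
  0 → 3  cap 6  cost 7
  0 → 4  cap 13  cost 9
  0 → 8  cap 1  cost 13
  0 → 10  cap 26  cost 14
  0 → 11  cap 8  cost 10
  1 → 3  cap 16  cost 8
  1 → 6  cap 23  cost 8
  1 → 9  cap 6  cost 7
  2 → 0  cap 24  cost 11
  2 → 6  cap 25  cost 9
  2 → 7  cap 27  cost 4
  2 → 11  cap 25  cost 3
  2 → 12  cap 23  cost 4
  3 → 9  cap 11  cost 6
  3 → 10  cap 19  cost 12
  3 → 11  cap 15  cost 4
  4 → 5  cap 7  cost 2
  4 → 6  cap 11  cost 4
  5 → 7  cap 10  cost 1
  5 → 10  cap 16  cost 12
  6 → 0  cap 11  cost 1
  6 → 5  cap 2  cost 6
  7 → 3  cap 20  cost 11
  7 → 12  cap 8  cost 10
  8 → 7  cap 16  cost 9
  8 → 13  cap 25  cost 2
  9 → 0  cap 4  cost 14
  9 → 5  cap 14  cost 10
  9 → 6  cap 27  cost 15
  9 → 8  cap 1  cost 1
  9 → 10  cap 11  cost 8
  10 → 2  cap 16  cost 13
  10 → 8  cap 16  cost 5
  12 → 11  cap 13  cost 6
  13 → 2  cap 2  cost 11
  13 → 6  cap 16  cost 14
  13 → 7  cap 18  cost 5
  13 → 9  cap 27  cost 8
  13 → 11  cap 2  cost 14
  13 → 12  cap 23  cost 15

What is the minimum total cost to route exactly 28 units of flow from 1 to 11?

Minimum cost for 28 units: 480

shortest-cost path #1: 1→3→11 push 15 @ unit cost 12 (adds 180)
shortest-cost path #2: 1→6→0→11 push 8 @ unit cost 19 (adds 152)
shortest-cost path #3: 1→9→8→13→11 push 1 @ unit cost 24 (adds 24)
shortest-cost path #4: 1→9→10→2→11 push 4 @ unit cost 31 (adds 124)
total cost = 480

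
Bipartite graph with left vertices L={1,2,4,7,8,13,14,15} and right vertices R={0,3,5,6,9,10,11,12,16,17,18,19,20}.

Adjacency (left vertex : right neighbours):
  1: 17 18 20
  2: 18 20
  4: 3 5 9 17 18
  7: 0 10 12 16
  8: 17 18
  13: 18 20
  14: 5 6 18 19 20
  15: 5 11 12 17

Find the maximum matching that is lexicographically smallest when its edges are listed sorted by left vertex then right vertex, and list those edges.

|M| = 7 (so the lex-smallest maximum matching has 7 edges)
process left vertices in ascending order; for each, take the smallest-labelled available neighbour that still permits 7 edges overall, or leave it unmatched if none does
lex-smallest matching: {1-17, 2-18, 4-3, 7-0, 13-20, 14-5, 15-11}

Lex-smallest maximum matching: {(1,17), (2,18), (4,3), (7,0), (13,20), (14,5), (15,11)}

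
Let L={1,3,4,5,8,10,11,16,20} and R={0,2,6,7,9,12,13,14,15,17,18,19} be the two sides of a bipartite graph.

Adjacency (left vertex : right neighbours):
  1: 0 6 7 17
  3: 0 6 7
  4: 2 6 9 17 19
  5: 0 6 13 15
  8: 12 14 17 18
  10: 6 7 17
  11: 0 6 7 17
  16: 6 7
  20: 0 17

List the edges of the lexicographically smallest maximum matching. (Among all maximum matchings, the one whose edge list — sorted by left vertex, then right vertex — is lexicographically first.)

Lex-smallest maximum matching: {(1,0), (3,6), (4,2), (5,13), (8,12), (10,7), (11,17)}

|M| = 7 (so the lex-smallest maximum matching has 7 edges)
process left vertices in ascending order; for each, take the smallest-labelled available neighbour that still permits 7 edges overall, or leave it unmatched if none does
lex-smallest matching: {1-0, 3-6, 4-2, 5-13, 8-12, 10-7, 11-17}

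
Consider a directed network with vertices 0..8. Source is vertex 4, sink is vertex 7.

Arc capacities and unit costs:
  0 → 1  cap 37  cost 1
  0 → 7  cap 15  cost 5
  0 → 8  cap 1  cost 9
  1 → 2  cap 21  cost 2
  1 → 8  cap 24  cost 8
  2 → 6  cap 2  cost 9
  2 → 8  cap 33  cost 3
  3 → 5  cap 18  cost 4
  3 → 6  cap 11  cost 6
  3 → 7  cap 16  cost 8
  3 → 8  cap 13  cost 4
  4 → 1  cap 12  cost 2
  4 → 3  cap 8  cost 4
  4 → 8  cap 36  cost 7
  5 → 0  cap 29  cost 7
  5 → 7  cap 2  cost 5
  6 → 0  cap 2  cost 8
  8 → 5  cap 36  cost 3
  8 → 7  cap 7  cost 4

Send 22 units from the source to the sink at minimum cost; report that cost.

shortest-cost path #1: 4→8→7 push 7 @ unit cost 11 (adds 77)
shortest-cost path #2: 4→3→7 push 8 @ unit cost 12 (adds 96)
shortest-cost path #3: 4→8→5→7 push 2 @ unit cost 15 (adds 30)
shortest-cost path #4: 4→8→5→0→7 push 5 @ unit cost 22 (adds 110)
total cost = 313

Minimum cost for 22 units: 313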